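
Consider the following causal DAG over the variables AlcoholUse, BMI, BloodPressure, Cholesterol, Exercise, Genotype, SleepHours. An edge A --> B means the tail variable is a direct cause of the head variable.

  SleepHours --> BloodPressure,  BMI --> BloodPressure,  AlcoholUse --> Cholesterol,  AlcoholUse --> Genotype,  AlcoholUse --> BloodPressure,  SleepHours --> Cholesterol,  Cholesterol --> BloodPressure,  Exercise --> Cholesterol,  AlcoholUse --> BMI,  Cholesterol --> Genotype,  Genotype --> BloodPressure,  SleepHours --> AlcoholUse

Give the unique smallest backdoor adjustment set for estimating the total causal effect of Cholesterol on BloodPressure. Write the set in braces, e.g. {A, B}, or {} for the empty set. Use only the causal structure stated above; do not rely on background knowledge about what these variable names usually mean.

Variables eligible for adjustment (non-descendants of Cholesterol, excluding Cholesterol and BloodPressure): {AlcoholUse, BMI, Exercise, SleepHours}.
Backdoor paths from Cholesterol to BloodPressure:
  P1: Cholesterol <- SleepHours -> AlcoholUse -> BMI -> BloodPressure
  P2: Cholesterol <- SleepHours -> AlcoholUse -> Genotype -> BloodPressure
  P3: Cholesterol <- SleepHours -> AlcoholUse -> BloodPressure
  P4: Cholesterol <- SleepHours -> BloodPressure
  P5: Cholesterol <- AlcoholUse <- SleepHours -> BloodPressure
  P6: Cholesterol <- AlcoholUse -> BMI -> BloodPressure
  P7: Cholesterol <- AlcoholUse -> Genotype -> BloodPressure
  P8: Cholesterol <- AlcoholUse -> BloodPressure
The empty set is not sufficient: P1 (Cholesterol <- SleepHours -> AlcoholUse -> BMI -> BloodPressure) has no collider blocking it and no conditioned non-collider, so it is open.
Try {AlcoholUse, SleepHours}:
  P1: blocked at fork node SleepHours ∈ conditioning set.
  P2: blocked at fork node SleepHours ∈ conditioning set.
  P3: blocked at fork node SleepHours ∈ conditioning set.
  P4: blocked at fork node SleepHours ∈ conditioning set.
  P5: blocked at chain node AlcoholUse ∈ conditioning set.
  P6: blocked at fork node AlcoholUse ∈ conditioning set.
  P7: blocked at fork node AlcoholUse ∈ conditioning set.
  P8: blocked at fork node AlcoholUse ∈ conditioning set.
{AlcoholUse, SleepHours} contains no descendant of Cholesterol and blocks every backdoor path.
Every element of {AlcoholUse, SleepHours} is needed (dropping AlcoholUse leaves P6 open; dropping SleepHours leaves P4 open), so no proper subset is valid.
Among all size-2 subsets of the eligible variables, only {AlcoholUse, SleepHours} blocks every backdoor path, so it is the unique smallest valid adjustment set.

{AlcoholUse, SleepHours}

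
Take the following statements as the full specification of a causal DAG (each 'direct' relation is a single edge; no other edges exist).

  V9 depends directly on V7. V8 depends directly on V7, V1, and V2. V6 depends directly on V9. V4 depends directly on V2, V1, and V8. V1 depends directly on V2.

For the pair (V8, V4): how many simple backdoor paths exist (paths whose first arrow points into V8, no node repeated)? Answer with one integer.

4

A backdoor path from V8 to V4 is any simple undirected path whose first edge points into V8 (i.e. leaves V8 via a parent).
Parents of V8: {V1, V2, V7}.
Enumerating:
  P1: V8 <- V2 -> V1 -> V4
  P2: V8 <- V2 -> V4
  P3: V8 <- V1 <- V2 -> V4
  P4: V8 <- V1 -> V4
That exhausts the simple backdoor paths. Count: 4.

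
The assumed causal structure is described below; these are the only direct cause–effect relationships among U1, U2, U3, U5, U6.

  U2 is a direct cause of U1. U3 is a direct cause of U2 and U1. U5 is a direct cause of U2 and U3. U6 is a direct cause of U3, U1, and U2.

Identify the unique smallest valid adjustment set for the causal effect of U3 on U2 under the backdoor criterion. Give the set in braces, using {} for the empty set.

{U5, U6}

Variables eligible for adjustment (non-descendants of U3, excluding U3 and U2): {U5, U6}.
Backdoor paths from U3 to U2:
  P1: U3 <- U5 -> U2
  P2: U3 <- U6 -> U2
  P3: U3 <- U6 -> U1 <- U2
The empty set is not sufficient: P1 (U3 <- U5 -> U2) has no collider blocking it and no conditioned non-collider, so it is open.
Try {U5, U6}:
  P1: blocked at fork node U5 ∈ conditioning set.
  P2: blocked at fork node U6 ∈ conditioning set.
  P3: blocked at fork node U6 ∈ conditioning set.
{U5, U6} contains no descendant of U3 and blocks every backdoor path.
Every element of {U5, U6} is needed (dropping U5 leaves P1 open; dropping U6 leaves P2 open), so no proper subset is valid.
Among all size-2 subsets of the eligible variables, only {U5, U6} blocks every backdoor path, so it is the unique smallest valid adjustment set.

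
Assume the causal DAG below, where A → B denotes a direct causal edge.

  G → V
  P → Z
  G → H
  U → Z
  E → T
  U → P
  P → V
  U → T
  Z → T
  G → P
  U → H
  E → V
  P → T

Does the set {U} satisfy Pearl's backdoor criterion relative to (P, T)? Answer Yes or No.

Backdoor paths from P to T (paths whose first edge points into P):
  P1: P <- U -> H <- G -> V <- E -> T
  P2: P <- U -> Z -> T
  P3: P <- U -> T
  P4: P <- G -> H <- U -> Z -> T
  P5: P <- G -> H <- U -> T
  P6: P <- G -> V <- E -> T
Condition 1 (no descendant of P in the set): holds — descendants of P are {T, V, Z}; none are in {U}.
Condition 2 (every backdoor path blocked by {U}):
  P1: blocked at fork node U ∈ conditioning set.
  P2: blocked at fork node U ∈ conditioning set.
  P3: blocked at fork node U ∈ conditioning set.
  P4: blocked at collider H (neither it nor any descendant is in the conditioning set).
  P5: blocked at collider H (neither it nor any descendant is in the conditioning set).
  P6: blocked at collider V (neither it nor any descendant is in the conditioning set).
{U} satisfies the backdoor criterion.

Yes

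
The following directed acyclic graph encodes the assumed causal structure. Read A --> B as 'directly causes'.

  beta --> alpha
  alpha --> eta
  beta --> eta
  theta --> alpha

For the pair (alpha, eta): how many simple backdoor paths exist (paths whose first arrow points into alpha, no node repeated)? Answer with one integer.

1

A backdoor path from alpha to eta is any simple undirected path whose first edge points into alpha (i.e. leaves alpha via a parent).
Parents of alpha: {beta, theta}.
Enumerating:
  P1: alpha <- beta -> eta
That exhausts the simple backdoor paths. Count: 1.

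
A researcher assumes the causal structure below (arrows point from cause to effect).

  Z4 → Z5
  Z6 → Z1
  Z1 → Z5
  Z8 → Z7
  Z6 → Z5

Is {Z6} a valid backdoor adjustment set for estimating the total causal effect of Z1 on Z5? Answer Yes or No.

Backdoor paths from Z1 to Z5 (paths whose first edge points into Z1):
  P1: Z1 <- Z6 -> Z5
Condition 1 (no descendant of Z1 in the set): holds — descendants of Z1 are {Z5}; none are in {Z6}.
Condition 2 (every backdoor path blocked by {Z6}):
  P1: blocked at fork node Z6 ∈ conditioning set.
{Z6} satisfies the backdoor criterion.

Yes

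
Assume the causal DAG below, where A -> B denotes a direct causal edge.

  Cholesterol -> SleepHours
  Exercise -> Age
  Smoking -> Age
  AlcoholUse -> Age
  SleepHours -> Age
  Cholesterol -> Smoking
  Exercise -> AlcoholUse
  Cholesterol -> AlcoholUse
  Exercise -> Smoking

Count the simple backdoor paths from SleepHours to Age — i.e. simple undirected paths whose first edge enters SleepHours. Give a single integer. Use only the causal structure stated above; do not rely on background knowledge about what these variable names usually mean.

6

A backdoor path from SleepHours to Age is any simple undirected path whose first edge points into SleepHours (i.e. leaves SleepHours via a parent).
Parents of SleepHours: {Cholesterol}.
Enumerating:
  P1: SleepHours <- Cholesterol -> AlcoholUse <- Exercise -> Smoking -> Age
  P2: SleepHours <- Cholesterol -> AlcoholUse <- Exercise -> Age
  P3: SleepHours <- Cholesterol -> AlcoholUse -> Age
  P4: SleepHours <- Cholesterol -> Smoking <- Exercise -> AlcoholUse -> Age
  P5: SleepHours <- Cholesterol -> Smoking <- Exercise -> Age
  P6: SleepHours <- Cholesterol -> Smoking -> Age
That exhausts the simple backdoor paths. Count: 6.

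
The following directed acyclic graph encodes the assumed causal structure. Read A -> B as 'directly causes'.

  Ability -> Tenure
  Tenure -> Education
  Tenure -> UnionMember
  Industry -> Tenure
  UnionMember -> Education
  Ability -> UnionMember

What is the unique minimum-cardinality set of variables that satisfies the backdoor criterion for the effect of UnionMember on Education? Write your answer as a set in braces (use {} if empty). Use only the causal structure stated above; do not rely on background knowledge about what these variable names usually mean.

Variables eligible for adjustment (non-descendants of UnionMember, excluding UnionMember and Education): {Ability, Industry, Tenure}.
Backdoor paths from UnionMember to Education:
  P1: UnionMember <- Ability -> Tenure -> Education
  P2: UnionMember <- Tenure -> Education
The empty set is not sufficient: P1 (UnionMember <- Ability -> Tenure -> Education) has no collider blocking it and no conditioned non-collider, so it is open.
Try {Tenure}:
  P1: blocked at chain node Tenure ∈ conditioning set.
  P2: blocked at fork node Tenure ∈ conditioning set.
{Tenure} contains no descendant of UnionMember and blocks every backdoor path.
No other singleton works — e.g. {Ability} leaves P2 open — so {Tenure} is the unique smallest valid adjustment set.

{Tenure}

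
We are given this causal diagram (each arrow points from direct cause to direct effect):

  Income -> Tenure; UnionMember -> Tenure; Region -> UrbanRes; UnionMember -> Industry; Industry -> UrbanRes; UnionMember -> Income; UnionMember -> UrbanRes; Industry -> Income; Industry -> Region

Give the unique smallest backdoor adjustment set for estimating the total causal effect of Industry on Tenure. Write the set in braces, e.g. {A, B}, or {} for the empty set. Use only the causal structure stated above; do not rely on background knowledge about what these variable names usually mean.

{UnionMember}

Variables eligible for adjustment (non-descendants of Industry, excluding Industry and Tenure): {UnionMember}.
Backdoor paths from Industry to Tenure:
  P1: Industry <- UnionMember -> Income -> Tenure
  P2: Industry <- UnionMember -> Tenure
The empty set is not sufficient: P1 (Industry <- UnionMember -> Income -> Tenure) has no collider blocking it and no conditioned non-collider, so it is open.
Try {UnionMember}:
  P1: blocked at fork node UnionMember ∈ conditioning set.
  P2: blocked at fork node UnionMember ∈ conditioning set.
{UnionMember} contains no descendant of Industry and blocks every backdoor path.
{UnionMember} is the unique smallest valid adjustment set.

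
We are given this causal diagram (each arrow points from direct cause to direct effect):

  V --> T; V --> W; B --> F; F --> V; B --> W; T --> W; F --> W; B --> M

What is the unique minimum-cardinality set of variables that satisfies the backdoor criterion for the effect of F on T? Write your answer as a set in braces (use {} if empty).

Variables eligible for adjustment (non-descendants of F, excluding F and T): {B, M}.
Backdoor paths from F to T:
  P1: F <- B -> W <- V -> T
  P2: F <- B -> W <- T
Each backdoor path contains an unconditioned collider, so every path is already blocked with the empty conditioning set:
  P1: blocked at collider W (neither it nor any descendant is in the conditioning set).
  P2: blocked at collider W (neither it nor any descendant is in the conditioning set).
The empty set is therefore the unique smallest valid set.

{}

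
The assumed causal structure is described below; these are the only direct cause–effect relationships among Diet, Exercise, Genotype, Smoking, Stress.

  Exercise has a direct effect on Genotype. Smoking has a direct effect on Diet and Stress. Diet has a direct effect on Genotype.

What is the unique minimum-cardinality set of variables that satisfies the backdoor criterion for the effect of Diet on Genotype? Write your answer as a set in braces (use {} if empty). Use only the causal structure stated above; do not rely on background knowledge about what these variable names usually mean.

{}

Variables eligible for adjustment (non-descendants of Diet, excluding Diet and Genotype): {Exercise, Smoking, Stress}.
Backdoor paths from Diet to Genotype:
  (none)
With no backdoor paths the empty set already satisfies the criterion, and it is trivially minimal.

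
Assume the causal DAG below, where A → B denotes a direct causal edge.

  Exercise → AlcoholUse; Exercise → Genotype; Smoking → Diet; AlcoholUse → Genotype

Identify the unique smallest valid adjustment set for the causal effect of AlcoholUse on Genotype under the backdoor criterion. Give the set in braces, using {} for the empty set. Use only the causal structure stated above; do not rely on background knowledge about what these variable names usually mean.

Variables eligible for adjustment (non-descendants of AlcoholUse, excluding AlcoholUse and Genotype): {Diet, Exercise, Smoking}.
Backdoor paths from AlcoholUse to Genotype:
  P1: AlcoholUse <- Exercise -> Genotype
The empty set is not sufficient: P1 (AlcoholUse <- Exercise -> Genotype) has no collider blocking it and no conditioned non-collider, so it is open.
Try {Exercise}:
  P1: blocked at fork node Exercise ∈ conditioning set.
{Exercise} contains no descendant of AlcoholUse and blocks every backdoor path.
No other singleton works — e.g. {Smoking} leaves P1 open — so {Exercise} is the unique smallest valid adjustment set.

{Exercise}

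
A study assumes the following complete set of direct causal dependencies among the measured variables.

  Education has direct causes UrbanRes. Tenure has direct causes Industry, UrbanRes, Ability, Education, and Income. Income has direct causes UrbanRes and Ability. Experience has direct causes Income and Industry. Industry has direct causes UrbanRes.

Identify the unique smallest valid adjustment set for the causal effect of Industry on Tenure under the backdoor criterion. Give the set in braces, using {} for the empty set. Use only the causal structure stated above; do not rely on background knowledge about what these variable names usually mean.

{UrbanRes}

Variables eligible for adjustment (non-descendants of Industry, excluding Industry and Tenure): {Ability, Education, Income, UrbanRes}.
Backdoor paths from Industry to Tenure:
  P1: Industry <- UrbanRes -> Education -> Tenure
  P2: Industry <- UrbanRes -> Income <- Ability -> Tenure
  P3: Industry <- UrbanRes -> Income -> Tenure
  P4: Industry <- UrbanRes -> Tenure
The empty set is not sufficient: P1 (Industry <- UrbanRes -> Education -> Tenure) has no collider blocking it and no conditioned non-collider, so it is open.
Try {UrbanRes}:
  P1: blocked at fork node UrbanRes ∈ conditioning set.
  P2: blocked at fork node UrbanRes ∈ conditioning set.
  P3: blocked at fork node UrbanRes ∈ conditioning set.
  P4: blocked at fork node UrbanRes ∈ conditioning set.
{UrbanRes} contains no descendant of Industry and blocks every backdoor path.
No other singleton works — e.g. {Ability} leaves P1 open — so {UrbanRes} is the unique smallest valid adjustment set.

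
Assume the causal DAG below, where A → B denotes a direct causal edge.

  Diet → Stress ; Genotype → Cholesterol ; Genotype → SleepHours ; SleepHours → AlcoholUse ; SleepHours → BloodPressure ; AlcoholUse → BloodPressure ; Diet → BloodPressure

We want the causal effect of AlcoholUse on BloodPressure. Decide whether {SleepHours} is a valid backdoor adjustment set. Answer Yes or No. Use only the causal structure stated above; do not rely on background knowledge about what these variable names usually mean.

Backdoor paths from AlcoholUse to BloodPressure (paths whose first edge points into AlcoholUse):
  P1: AlcoholUse <- SleepHours -> BloodPressure
Condition 1 (no descendant of AlcoholUse in the set): holds — descendants of AlcoholUse are {BloodPressure}; none are in {SleepHours}.
Condition 2 (every backdoor path blocked by {SleepHours}):
  P1: blocked at fork node SleepHours ∈ conditioning set.
{SleepHours} satisfies the backdoor criterion.

Yes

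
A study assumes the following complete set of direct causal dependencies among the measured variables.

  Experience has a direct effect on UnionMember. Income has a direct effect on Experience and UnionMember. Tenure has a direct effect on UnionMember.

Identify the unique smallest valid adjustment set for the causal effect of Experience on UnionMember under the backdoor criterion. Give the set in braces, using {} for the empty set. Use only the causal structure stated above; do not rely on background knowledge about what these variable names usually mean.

Variables eligible for adjustment (non-descendants of Experience, excluding Experience and UnionMember): {Income, Tenure}.
Backdoor paths from Experience to UnionMember:
  P1: Experience <- Income -> UnionMember
The empty set is not sufficient: P1 (Experience <- Income -> UnionMember) has no collider blocking it and no conditioned non-collider, so it is open.
Try {Income}:
  P1: blocked at fork node Income ∈ conditioning set.
{Income} contains no descendant of Experience and blocks every backdoor path.
No other singleton works — e.g. {Tenure} leaves P1 open — so {Income} is the unique smallest valid adjustment set.

{Income}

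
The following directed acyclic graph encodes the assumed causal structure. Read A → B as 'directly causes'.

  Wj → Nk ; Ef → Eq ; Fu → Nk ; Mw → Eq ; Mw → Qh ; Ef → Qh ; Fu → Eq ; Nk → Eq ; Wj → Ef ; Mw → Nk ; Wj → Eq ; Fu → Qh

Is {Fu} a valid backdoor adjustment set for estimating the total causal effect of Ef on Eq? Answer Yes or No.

No

Backdoor paths from Ef to Eq (paths whose first edge points into Ef):
  P1: Ef <- Wj -> Nk <- Mw -> Qh <- Fu -> Eq
  P2: Ef <- Wj -> Nk <- Mw -> Eq
  P3: Ef <- Wj -> Nk <- Fu -> Qh <- Mw -> Eq
  P4: Ef <- Wj -> Nk <- Fu -> Eq
  P5: Ef <- Wj -> Nk -> Eq
  P6: Ef <- Wj -> Eq
Condition 1 (no descendant of Ef in the set): holds — descendants of Ef are {Eq, Qh}; none are in {Fu}.
Condition 2 (every backdoor path blocked by {Fu}):
  P1: blocked at collider Nk (neither it nor any descendant is in the conditioning set).
  P2: blocked at collider Nk (neither it nor any descendant is in the conditioning set).
  P3: blocked at collider Nk (neither it nor any descendant is in the conditioning set).
  P4: blocked at collider Nk (neither it nor any descendant is in the conditioning set).
  P5: open — no interior node is in the conditioning set.
  P6: open — no interior node is in the conditioning set.
{Fu} does not satisfy the backdoor criterion.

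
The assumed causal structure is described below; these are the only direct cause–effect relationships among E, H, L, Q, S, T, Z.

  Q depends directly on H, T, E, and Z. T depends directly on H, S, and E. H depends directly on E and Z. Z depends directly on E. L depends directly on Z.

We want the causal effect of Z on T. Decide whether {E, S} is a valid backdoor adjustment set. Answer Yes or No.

Yes

Backdoor paths from Z to T (paths whose first edge points into Z):
  P1: Z <- E -> H -> T
  P2: Z <- E -> H -> Q <- T
  P3: Z <- E -> T
  P4: Z <- E -> Q <- H -> T
  P5: Z <- E -> Q <- T
Condition 1 (no descendant of Z in the set): holds — descendants of Z are {H, L, Q, T}; none are in {E, S}.
Condition 2 (every backdoor path blocked by {E, S}):
  P1: blocked at fork node E ∈ conditioning set.
  P2: blocked at fork node E ∈ conditioning set.
  P3: blocked at fork node E ∈ conditioning set.
  P4: blocked at fork node E ∈ conditioning set.
  P5: blocked at fork node E ∈ conditioning set.
{E, S} satisfies the backdoor criterion.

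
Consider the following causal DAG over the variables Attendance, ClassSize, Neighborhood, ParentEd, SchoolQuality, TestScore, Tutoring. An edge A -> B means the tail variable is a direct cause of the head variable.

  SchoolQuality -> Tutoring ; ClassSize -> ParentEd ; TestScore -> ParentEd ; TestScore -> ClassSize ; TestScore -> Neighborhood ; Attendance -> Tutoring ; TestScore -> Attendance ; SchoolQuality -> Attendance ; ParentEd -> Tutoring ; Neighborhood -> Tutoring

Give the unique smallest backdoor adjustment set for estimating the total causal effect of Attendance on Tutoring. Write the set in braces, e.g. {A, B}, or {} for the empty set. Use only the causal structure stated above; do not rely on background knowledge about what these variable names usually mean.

Variables eligible for adjustment (non-descendants of Attendance, excluding Attendance and Tutoring): {ClassSize, Neighborhood, ParentEd, SchoolQuality, TestScore}.
Backdoor paths from Attendance to Tutoring:
  P1: Attendance <- SchoolQuality -> Tutoring
  P2: Attendance <- TestScore -> Neighborhood -> Tutoring
  P3: Attendance <- TestScore -> ClassSize -> ParentEd -> Tutoring
  P4: Attendance <- TestScore -> ParentEd -> Tutoring
The empty set is not sufficient: P1 (Attendance <- SchoolQuality -> Tutoring) has no collider blocking it and no conditioned non-collider, so it is open.
Try {SchoolQuality, TestScore}:
  P1: blocked at fork node SchoolQuality ∈ conditioning set.
  P2: blocked at fork node TestScore ∈ conditioning set.
  P3: blocked at fork node TestScore ∈ conditioning set.
  P4: blocked at fork node TestScore ∈ conditioning set.
{SchoolQuality, TestScore} contains no descendant of Attendance and blocks every backdoor path.
Every element of {SchoolQuality, TestScore} is needed (dropping SchoolQuality leaves P1 open; dropping TestScore leaves P2 open), so no proper subset is valid.
Among all size-2 subsets of the eligible variables, only {SchoolQuality, TestScore} blocks every backdoor path, so it is the unique smallest valid adjustment set.

{SchoolQuality, TestScore}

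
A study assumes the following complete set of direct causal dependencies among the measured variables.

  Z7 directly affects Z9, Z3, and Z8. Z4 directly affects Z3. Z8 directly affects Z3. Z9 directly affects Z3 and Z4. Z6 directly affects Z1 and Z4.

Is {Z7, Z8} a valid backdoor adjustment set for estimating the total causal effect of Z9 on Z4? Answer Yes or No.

Backdoor paths from Z9 to Z4 (paths whose first edge points into Z9):
  P1: Z9 <- Z7 -> Z8 -> Z3 <- Z4
  P2: Z9 <- Z7 -> Z3 <- Z4
Condition 1 (no descendant of Z9 in the set): holds — descendants of Z9 are {Z3, Z4}; none are in {Z7, Z8}.
Condition 2 (every backdoor path blocked by {Z7, Z8}):
  P1: blocked at fork node Z7 ∈ conditioning set.
  P2: blocked at fork node Z7 ∈ conditioning set.
{Z7, Z8} satisfies the backdoor criterion.

Yes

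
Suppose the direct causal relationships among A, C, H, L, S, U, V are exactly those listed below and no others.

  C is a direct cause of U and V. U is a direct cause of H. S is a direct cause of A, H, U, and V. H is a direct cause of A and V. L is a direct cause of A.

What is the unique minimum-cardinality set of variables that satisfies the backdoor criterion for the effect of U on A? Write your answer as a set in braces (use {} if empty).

Variables eligible for adjustment (non-descendants of U, excluding U and A): {C, L, S}.
Backdoor paths from U to A:
  P1: U <- S -> H -> A
  P2: U <- S -> V <- H -> A
  P3: U <- S -> A
  P4: U <- C -> V <- S -> H -> A
  P5: U <- C -> V <- S -> A
  P6: U <- C -> V <- H <- S -> A
  P7: U <- C -> V <- H -> A
The empty set is not sufficient: P1 (U <- S -> H -> A) has no collider blocking it and no conditioned non-collider, so it is open.
Try {S}:
  P1: blocked at fork node S ∈ conditioning set.
  P2: blocked at fork node S ∈ conditioning set.
  P3: blocked at fork node S ∈ conditioning set.
  P4: blocked at collider V (neither it nor any descendant is in the conditioning set).
  P5: blocked at collider V (neither it nor any descendant is in the conditioning set).
  P6: blocked at collider V (neither it nor any descendant is in the conditioning set).
  P7: blocked at collider V (neither it nor any descendant is in the conditioning set).
{S} contains no descendant of U and blocks every backdoor path.
No other singleton works — e.g. {L} leaves P1 open — so {S} is the unique smallest valid adjustment set.

{S}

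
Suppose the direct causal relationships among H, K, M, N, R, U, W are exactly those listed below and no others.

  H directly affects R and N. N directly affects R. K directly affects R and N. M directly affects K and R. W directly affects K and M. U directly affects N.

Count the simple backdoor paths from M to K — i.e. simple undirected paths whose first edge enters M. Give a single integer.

A backdoor path from M to K is any simple undirected path whose first edge points into M (i.e. leaves M via a parent).
Parents of M: {W}.
Enumerating:
  P1: M <- W -> K
That exhausts the simple backdoor paths. Count: 1.

1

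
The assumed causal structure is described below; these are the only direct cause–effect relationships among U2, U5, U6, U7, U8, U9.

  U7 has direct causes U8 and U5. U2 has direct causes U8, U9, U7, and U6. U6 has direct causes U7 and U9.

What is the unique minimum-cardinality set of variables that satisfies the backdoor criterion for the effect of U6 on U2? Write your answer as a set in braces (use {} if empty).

{U7, U9}

Variables eligible for adjustment (non-descendants of U6, excluding U6 and U2): {U5, U7, U8, U9}.
Backdoor paths from U6 to U2:
  P1: U6 <- U9 -> U2
  P2: U6 <- U7 <- U8 -> U2
  P3: U6 <- U7 -> U2
The empty set is not sufficient: P1 (U6 <- U9 -> U2) has no collider blocking it and no conditioned non-collider, so it is open.
Try {U7, U9}:
  P1: blocked at fork node U9 ∈ conditioning set.
  P2: blocked at chain node U7 ∈ conditioning set.
  P3: blocked at fork node U7 ∈ conditioning set.
{U7, U9} contains no descendant of U6 and blocks every backdoor path.
Every element of {U7, U9} is needed (dropping U7 leaves P2 open; dropping U9 leaves P1 open), so no proper subset is valid.
Among all size-2 subsets of the eligible variables, only {U7, U9} blocks every backdoor path, so it is the unique smallest valid adjustment set.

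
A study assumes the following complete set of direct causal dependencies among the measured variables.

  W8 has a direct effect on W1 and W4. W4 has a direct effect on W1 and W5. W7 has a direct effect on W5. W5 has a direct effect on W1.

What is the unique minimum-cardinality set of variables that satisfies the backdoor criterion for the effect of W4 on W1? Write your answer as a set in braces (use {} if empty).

{W8}

Variables eligible for adjustment (non-descendants of W4, excluding W4 and W1): {W7, W8}.
Backdoor paths from W4 to W1:
  P1: W4 <- W8 -> W1
The empty set is not sufficient: P1 (W4 <- W8 -> W1) has no collider blocking it and no conditioned non-collider, so it is open.
Try {W8}:
  P1: blocked at fork node W8 ∈ conditioning set.
{W8} contains no descendant of W4 and blocks every backdoor path.
No other singleton works — e.g. {W7} leaves P1 open — so {W8} is the unique smallest valid adjustment set.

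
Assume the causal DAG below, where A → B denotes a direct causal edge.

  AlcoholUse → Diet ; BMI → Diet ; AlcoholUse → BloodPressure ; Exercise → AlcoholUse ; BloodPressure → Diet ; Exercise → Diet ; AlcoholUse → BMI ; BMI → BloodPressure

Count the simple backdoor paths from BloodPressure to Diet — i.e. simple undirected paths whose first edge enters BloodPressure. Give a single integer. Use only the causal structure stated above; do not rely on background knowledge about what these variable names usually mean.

6

A backdoor path from BloodPressure to Diet is any simple undirected path whose first edge points into BloodPressure (i.e. leaves BloodPressure via a parent).
Parents of BloodPressure: {AlcoholUse, BMI}.
Enumerating:
  P1: BloodPressure <- AlcoholUse <- Exercise -> Diet
  P2: BloodPressure <- AlcoholUse -> BMI -> Diet
  P3: BloodPressure <- AlcoholUse -> Diet
  P4: BloodPressure <- BMI <- AlcoholUse <- Exercise -> Diet
  P5: BloodPressure <- BMI <- AlcoholUse -> Diet
  P6: BloodPressure <- BMI -> Diet
That exhausts the simple backdoor paths. Count: 6.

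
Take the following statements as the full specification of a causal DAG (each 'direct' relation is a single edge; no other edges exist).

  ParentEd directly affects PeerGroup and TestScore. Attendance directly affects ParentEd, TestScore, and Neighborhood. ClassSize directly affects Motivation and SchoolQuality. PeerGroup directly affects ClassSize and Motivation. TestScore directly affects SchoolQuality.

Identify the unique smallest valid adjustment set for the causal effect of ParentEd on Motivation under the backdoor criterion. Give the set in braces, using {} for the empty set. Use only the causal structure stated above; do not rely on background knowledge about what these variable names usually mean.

Variables eligible for adjustment (non-descendants of ParentEd, excluding ParentEd and Motivation): {Attendance, Neighborhood}.
Backdoor paths from ParentEd to Motivation:
  P1: ParentEd <- Attendance -> TestScore -> SchoolQuality <- ClassSize <- PeerGroup -> Motivation
  P2: ParentEd <- Attendance -> TestScore -> SchoolQuality <- ClassSize -> Motivation
Each backdoor path contains an unconditioned collider, so every path is already blocked with the empty conditioning set:
  P1: blocked at collider SchoolQuality (neither it nor any descendant is in the conditioning set).
  P2: blocked at collider SchoolQuality (neither it nor any descendant is in the conditioning set).
The empty set is therefore the unique smallest valid set.

{}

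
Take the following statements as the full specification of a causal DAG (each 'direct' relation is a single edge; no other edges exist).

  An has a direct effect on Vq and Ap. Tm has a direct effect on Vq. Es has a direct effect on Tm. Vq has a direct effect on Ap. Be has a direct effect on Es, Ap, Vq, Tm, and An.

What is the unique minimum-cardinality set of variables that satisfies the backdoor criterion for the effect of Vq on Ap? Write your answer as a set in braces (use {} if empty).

Variables eligible for adjustment (non-descendants of Vq, excluding Vq and Ap): {An, Be, Es, Tm}.
Backdoor paths from Vq to Ap:
  P1: Vq <- Be -> An -> Ap
  P2: Vq <- Be -> Ap
  P3: Vq <- Tm <- Be -> An -> Ap
  P4: Vq <- Tm <- Be -> Ap
  P5: Vq <- Tm <- Es <- Be -> An -> Ap
  P6: Vq <- Tm <- Es <- Be -> Ap
  P7: Vq <- An <- Be -> Ap
  P8: Vq <- An -> Ap
The empty set is not sufficient: P1 (Vq <- Be -> An -> Ap) has no collider blocking it and no conditioned non-collider, so it is open.
Try {An, Be}:
  P1: blocked at fork node Be ∈ conditioning set.
  P2: blocked at fork node Be ∈ conditioning set.
  P3: blocked at fork node Be ∈ conditioning set.
  P4: blocked at fork node Be ∈ conditioning set.
  P5: blocked at fork node Be ∈ conditioning set.
  P6: blocked at fork node Be ∈ conditioning set.
  P7: blocked at chain node An ∈ conditioning set.
  P8: blocked at fork node An ∈ conditioning set.
{An, Be} contains no descendant of Vq and blocks every backdoor path.
Every element of {An, Be} is needed (dropping An leaves P8 open; dropping Be leaves P2 open), so no proper subset is valid.
Among all size-2 subsets of the eligible variables, only {An, Be} blocks every backdoor path, so it is the unique smallest valid adjustment set.

{An, Be}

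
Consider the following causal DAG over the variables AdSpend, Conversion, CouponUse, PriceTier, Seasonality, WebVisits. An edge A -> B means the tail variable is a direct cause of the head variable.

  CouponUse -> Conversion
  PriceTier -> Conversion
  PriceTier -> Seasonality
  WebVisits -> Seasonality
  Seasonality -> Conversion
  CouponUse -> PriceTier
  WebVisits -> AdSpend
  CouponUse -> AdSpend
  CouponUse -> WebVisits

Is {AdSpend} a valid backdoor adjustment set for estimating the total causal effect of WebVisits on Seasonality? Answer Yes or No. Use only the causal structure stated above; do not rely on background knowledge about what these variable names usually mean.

No

Backdoor paths from WebVisits to Seasonality (paths whose first edge points into WebVisits):
  P1: WebVisits <- CouponUse -> PriceTier -> Seasonality
  P2: WebVisits <- CouponUse -> PriceTier -> Conversion <- Seasonality
  P3: WebVisits <- CouponUse -> Conversion <- PriceTier -> Seasonality
  P4: WebVisits <- CouponUse -> Conversion <- Seasonality
Condition 1 (no descendant of WebVisits in the set): FAILS — AdSpend is a descendant of WebVisits.
Condition 2 (every backdoor path blocked by {AdSpend}):
  P1: open — no interior node is in the conditioning set.
  P2: blocked at collider Conversion (neither it nor any descendant is in the conditioning set).
  P3: blocked at collider Conversion (neither it nor any descendant is in the conditioning set).
  P4: blocked at collider Conversion (neither it nor any descendant is in the conditioning set).
{AdSpend} does not satisfy the backdoor criterion.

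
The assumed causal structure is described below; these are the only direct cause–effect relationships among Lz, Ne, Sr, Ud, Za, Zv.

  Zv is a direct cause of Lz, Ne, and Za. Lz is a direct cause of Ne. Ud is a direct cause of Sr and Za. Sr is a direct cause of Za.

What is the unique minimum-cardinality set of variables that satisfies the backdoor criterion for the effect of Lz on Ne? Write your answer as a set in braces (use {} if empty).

{Zv}

Variables eligible for adjustment (non-descendants of Lz, excluding Lz and Ne): {Sr, Ud, Za, Zv}.
Backdoor paths from Lz to Ne:
  P1: Lz <- Zv -> Ne
The empty set is not sufficient: P1 (Lz <- Zv -> Ne) has no collider blocking it and no conditioned non-collider, so it is open.
Try {Zv}:
  P1: blocked at fork node Zv ∈ conditioning set.
{Zv} contains no descendant of Lz and blocks every backdoor path.
No other singleton works — e.g. {Ud} leaves P1 open — so {Zv} is the unique smallest valid adjustment set.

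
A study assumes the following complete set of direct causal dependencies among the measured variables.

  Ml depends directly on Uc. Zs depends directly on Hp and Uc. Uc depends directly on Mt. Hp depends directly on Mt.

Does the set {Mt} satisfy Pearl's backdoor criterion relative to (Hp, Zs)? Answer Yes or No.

Backdoor paths from Hp to Zs (paths whose first edge points into Hp):
  P1: Hp <- Mt -> Uc -> Zs
Condition 1 (no descendant of Hp in the set): holds — descendants of Hp are {Zs}; none are in {Mt}.
Condition 2 (every backdoor path blocked by {Mt}):
  P1: blocked at fork node Mt ∈ conditioning set.
{Mt} satisfies the backdoor criterion.

Yes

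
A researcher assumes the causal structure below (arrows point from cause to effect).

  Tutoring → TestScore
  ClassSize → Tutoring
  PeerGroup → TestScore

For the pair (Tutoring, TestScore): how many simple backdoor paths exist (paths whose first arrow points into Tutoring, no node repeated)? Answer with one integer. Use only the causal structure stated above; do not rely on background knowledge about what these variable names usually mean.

A backdoor path from Tutoring to TestScore is any simple undirected path whose first edge points into Tutoring (i.e. leaves Tutoring via a parent).
Parents of Tutoring: {ClassSize}.
No simple path from any parent of Tutoring reaches TestScore without revisiting Tutoring, so there are no backdoor paths.

0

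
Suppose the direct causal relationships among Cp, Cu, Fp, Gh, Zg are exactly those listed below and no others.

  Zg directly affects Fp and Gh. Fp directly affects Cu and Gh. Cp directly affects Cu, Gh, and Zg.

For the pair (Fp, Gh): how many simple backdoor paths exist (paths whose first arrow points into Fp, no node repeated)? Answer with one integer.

A backdoor path from Fp to Gh is any simple undirected path whose first edge points into Fp (i.e. leaves Fp via a parent).
Parents of Fp: {Zg}.
Enumerating:
  P1: Fp <- Zg <- Cp -> Gh
  P2: Fp <- Zg -> Gh
That exhausts the simple backdoor paths. Count: 2.

2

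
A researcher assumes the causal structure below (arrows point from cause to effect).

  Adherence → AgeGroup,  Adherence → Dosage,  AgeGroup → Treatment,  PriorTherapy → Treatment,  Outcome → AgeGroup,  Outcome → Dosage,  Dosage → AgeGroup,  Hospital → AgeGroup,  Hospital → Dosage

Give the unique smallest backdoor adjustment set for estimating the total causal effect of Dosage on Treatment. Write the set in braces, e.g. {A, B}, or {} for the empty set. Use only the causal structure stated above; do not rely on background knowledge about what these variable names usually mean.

{Adherence, Hospital, Outcome}

Variables eligible for adjustment (non-descendants of Dosage, excluding Dosage and Treatment): {Adherence, Hospital, Outcome, PriorTherapy}.
Backdoor paths from Dosage to Treatment:
  P1: Dosage <- Hospital -> AgeGroup -> Treatment
  P2: Dosage <- Outcome -> AgeGroup -> Treatment
  P3: Dosage <- Adherence -> AgeGroup -> Treatment
The empty set is not sufficient: P1 (Dosage <- Hospital -> AgeGroup -> Treatment) has no collider blocking it and no conditioned non-collider, so it is open.
Try {Adherence, Hospital, Outcome}:
  P1: blocked at fork node Hospital ∈ conditioning set.
  P2: blocked at fork node Outcome ∈ conditioning set.
  P3: blocked at fork node Adherence ∈ conditioning set.
{Adherence, Hospital, Outcome} contains no descendant of Dosage and blocks every backdoor path.
Every element of {Adherence, Hospital, Outcome} is needed (dropping Adherence leaves P3 open; dropping Hospital leaves P1 open; dropping Outcome leaves P2 open), so no proper subset is valid.
Among all size-3 subsets of the eligible variables, only {Adherence, Hospital, Outcome} blocks every backdoor path, so it is the unique smallest valid adjustment set.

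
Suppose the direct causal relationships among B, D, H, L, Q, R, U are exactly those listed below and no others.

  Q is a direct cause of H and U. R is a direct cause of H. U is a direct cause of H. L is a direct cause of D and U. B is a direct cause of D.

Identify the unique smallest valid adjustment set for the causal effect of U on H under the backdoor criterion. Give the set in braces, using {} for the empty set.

{Q}

Variables eligible for adjustment (non-descendants of U, excluding U and H): {B, D, L, Q, R}.
Backdoor paths from U to H:
  P1: U <- Q -> H
The empty set is not sufficient: P1 (U <- Q -> H) has no collider blocking it and no conditioned non-collider, so it is open.
Try {Q}:
  P1: blocked at fork node Q ∈ conditioning set.
{Q} contains no descendant of U and blocks every backdoor path.
No other singleton works — e.g. {B} leaves P1 open — so {Q} is the unique smallest valid adjustment set.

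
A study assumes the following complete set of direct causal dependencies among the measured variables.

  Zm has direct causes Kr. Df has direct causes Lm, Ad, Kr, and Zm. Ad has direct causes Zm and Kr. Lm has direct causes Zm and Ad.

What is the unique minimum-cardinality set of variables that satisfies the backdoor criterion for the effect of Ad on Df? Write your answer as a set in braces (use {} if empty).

{Kr, Zm}

Variables eligible for adjustment (non-descendants of Ad, excluding Ad and Df): {Kr, Zm}.
Backdoor paths from Ad to Df:
  P1: Ad <- Kr -> Zm -> Lm -> Df
  P2: Ad <- Kr -> Zm -> Df
  P3: Ad <- Kr -> Df
  P4: Ad <- Zm <- Kr -> Df
  P5: Ad <- Zm -> Lm -> Df
  P6: Ad <- Zm -> Df
The empty set is not sufficient: P1 (Ad <- Kr -> Zm -> Lm -> Df) has no collider blocking it and no conditioned non-collider, so it is open.
Try {Kr, Zm}:
  P1: blocked at fork node Kr ∈ conditioning set.
  P2: blocked at fork node Kr ∈ conditioning set.
  P3: blocked at fork node Kr ∈ conditioning set.
  P4: blocked at chain node Zm ∈ conditioning set.
  P5: blocked at fork node Zm ∈ conditioning set.
  P6: blocked at fork node Zm ∈ conditioning set.
{Kr, Zm} contains no descendant of Ad and blocks every backdoor path.
Every element of {Kr, Zm} is needed (dropping Kr leaves P3 open; dropping Zm leaves P5 open), so no proper subset is valid.
Among all size-2 subsets of the eligible variables, only {Kr, Zm} blocks every backdoor path, so it is the unique smallest valid adjustment set.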